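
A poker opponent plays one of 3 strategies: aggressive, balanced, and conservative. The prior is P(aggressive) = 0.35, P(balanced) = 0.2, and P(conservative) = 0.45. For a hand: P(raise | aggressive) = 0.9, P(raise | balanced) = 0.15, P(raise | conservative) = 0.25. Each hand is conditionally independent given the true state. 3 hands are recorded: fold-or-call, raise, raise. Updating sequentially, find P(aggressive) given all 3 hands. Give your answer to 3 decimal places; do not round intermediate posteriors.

0.532

After 'fold-or-call': normaliser = 0.1·0.3500 + 0.85·0.2000 + 0.75·0.4500; P(aggressive) ≈ 0.0645, P(balanced) ≈ 0.3134, P(conservative) ≈ 0.6221
After 'raise': normaliser = 0.9·0.0645 + 0.15·0.3134 + 0.25·0.6221; P(aggressive) ≈ 0.2228, P(balanced) ≈ 0.1804, P(conservative) ≈ 0.5968
After 'raise': normaliser = 0.9·0.2228 + 0.15·0.1804 + 0.25·0.5968; P(aggressive) ≈ 0.5322, P(balanced) ≈ 0.0718, P(conservative) ≈ 0.3960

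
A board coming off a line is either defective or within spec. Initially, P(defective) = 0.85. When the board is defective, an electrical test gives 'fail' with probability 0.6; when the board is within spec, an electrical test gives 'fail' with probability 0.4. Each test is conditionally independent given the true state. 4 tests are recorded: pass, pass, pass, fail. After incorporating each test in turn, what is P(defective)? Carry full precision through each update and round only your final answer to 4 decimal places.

0.7158

After 'pass': P(defective) = 0.4·0.8500 / (0.4·0.8500 + 0.6·0.1500) ≈ 0.7907
After 'pass': P(defective) = 0.4·0.7907 / (0.4·0.7907 + 0.6·0.2093) ≈ 0.7158
After 'pass': P(defective) = 0.4·0.7158 / (0.4·0.7158 + 0.6·0.2842) ≈ 0.6267
After 'fail': P(defective) = 0.6·0.6267 / (0.6·0.6267 + 0.4·0.3733) ≈ 0.7158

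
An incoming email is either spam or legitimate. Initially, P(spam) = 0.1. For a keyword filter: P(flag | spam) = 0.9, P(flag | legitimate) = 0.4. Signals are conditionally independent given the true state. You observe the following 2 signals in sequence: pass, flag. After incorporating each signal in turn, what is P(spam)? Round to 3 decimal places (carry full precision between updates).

Each posterior becomes the prior for the next update.
After 'pass': P(spam) = 0.1·0.1000 / (0.1·0.1000 + 0.6·0.9000) ≈ 0.0182
After 'flag': P(spam) = 0.9·0.0182 / (0.9·0.0182 + 0.4·0.9818) ≈ 0.0400

0.040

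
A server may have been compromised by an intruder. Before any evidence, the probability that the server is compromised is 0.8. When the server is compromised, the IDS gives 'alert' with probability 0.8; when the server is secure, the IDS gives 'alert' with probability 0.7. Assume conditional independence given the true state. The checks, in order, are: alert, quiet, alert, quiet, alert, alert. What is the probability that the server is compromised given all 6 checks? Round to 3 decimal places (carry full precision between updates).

0.752

After 'alert': P(compromised) = 0.8·0.8000 / (0.8·0.8000 + 0.7·0.2000) ≈ 0.8205
After 'quiet': P(compromised) = 0.2·0.8205 / (0.2·0.8205 + 0.3·0.1795) ≈ 0.7529
After 'alert': P(compromised) = 0.8·0.7529 / (0.8·0.7529 + 0.7·0.2471) ≈ 0.7769
After 'quiet': P(compromised) = 0.2·0.7769 / (0.2·0.7769 + 0.3·0.2231) ≈ 0.6990
After 'alert': P(compromised) = 0.8·0.6990 / (0.8·0.6990 + 0.7·0.3010) ≈ 0.7263
After 'alert': P(compromised) = 0.8·0.7263 / (0.8·0.7263 + 0.7·0.2737) ≈ 0.7520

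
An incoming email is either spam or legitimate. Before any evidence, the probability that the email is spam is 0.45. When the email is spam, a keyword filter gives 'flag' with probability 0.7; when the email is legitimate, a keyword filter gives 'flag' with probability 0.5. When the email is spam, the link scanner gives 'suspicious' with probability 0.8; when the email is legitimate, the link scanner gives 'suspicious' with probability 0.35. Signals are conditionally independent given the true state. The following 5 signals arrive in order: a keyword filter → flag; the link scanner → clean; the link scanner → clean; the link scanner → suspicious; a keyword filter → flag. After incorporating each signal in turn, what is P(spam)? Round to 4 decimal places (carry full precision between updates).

0.2576

Each posterior becomes the prior for the next update.
After a keyword filter='flag': P(spam) = 0.7·0.4500 / (0.7·0.4500 + 0.5·0.5500) ≈ 0.5339
After the link scanner='clean': P(spam) = 0.2·0.5339 / (0.2·0.5339 + 0.65·0.4661) ≈ 0.2606
After the link scanner='clean': P(spam) = 0.2·0.2606 / (0.2·0.2606 + 0.65·0.7394) ≈ 0.0978
After the link scanner='suspicious': P(spam) = 0.8·0.0978 / (0.8·0.0978 + 0.35·0.9022) ≈ 0.1986
After a keyword filter='flag': P(spam) = 0.7·0.1986 / (0.7·0.1986 + 0.5·0.8014) ≈ 0.2576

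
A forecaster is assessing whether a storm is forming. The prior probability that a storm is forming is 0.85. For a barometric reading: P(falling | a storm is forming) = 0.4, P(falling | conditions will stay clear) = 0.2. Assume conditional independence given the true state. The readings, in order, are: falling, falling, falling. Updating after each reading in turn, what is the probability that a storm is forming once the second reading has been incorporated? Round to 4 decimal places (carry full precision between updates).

After 'falling': P(storm) = 0.4·0.8500 / (0.4·0.8500 + 0.2·0.1500) ≈ 0.9189
After 'falling': P(storm) = 0.4·0.9189 / (0.4·0.9189 + 0.2·0.0811) ≈ 0.9577

0.9577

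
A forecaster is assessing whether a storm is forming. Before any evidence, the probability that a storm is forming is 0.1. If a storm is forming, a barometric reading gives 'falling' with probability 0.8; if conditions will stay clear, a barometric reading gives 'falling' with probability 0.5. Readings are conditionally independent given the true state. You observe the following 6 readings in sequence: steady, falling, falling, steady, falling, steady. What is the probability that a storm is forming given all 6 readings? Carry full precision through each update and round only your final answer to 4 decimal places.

0.0283

Apply Bayes' rule sequentially, carrying P(storm) forward.
After 'steady': P(storm) = 0.2·0.1000 / (0.2·0.1000 + 0.5·0.9000) ≈ 0.0426
After 'falling': P(storm) = 0.8·0.0426 / (0.8·0.0426 + 0.5·0.9574) ≈ 0.0664
After 'falling': P(storm) = 0.8·0.0664 / (0.8·0.0664 + 0.5·0.9336) ≈ 0.1022
After 'steady': P(storm) = 0.2·0.1022 / (0.2·0.1022 + 0.5·0.8978) ≈ 0.0435
After 'falling': P(storm) = 0.8·0.0435 / (0.8·0.0435 + 0.5·0.9565) ≈ 0.0679
After 'steady': P(storm) = 0.2·0.0679 / (0.2·0.0679 + 0.5·0.9321) ≈ 0.0283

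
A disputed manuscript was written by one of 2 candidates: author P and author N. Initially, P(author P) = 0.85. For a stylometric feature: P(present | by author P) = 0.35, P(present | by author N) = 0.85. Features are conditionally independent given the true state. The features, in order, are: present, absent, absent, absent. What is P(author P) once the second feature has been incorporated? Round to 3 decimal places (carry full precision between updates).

After 'present': P(author P) = 0.35·0.8500 / (0.35·0.8500 + 0.85·0.1500) ≈ 0.7000
After 'absent': P(author P) = 0.65·0.7000 / (0.65·0.7000 + 0.15·0.3000) ≈ 0.9100

0.910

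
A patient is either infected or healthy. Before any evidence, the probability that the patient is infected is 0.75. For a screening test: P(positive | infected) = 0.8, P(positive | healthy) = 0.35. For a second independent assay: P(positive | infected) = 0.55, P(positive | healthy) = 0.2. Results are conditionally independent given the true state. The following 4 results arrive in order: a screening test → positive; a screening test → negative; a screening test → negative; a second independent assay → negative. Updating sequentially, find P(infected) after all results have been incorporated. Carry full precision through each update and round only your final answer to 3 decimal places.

0.267

After a screening test='positive': P(infected) = 0.8·0.7500 / (0.8·0.7500 + 0.35·0.2500) ≈ 0.8727
After a screening test='negative': P(infected) = 0.2·0.8727 / (0.2·0.8727 + 0.65·0.1273) ≈ 0.6784
After a screening test='negative': P(infected) = 0.2·0.6784 / (0.2·0.6784 + 0.65·0.3216) ≈ 0.3936
After a second independent assay='negative': P(infected) = 0.45·0.3936 / (0.45·0.3936 + 0.8·0.6064) ≈ 0.2675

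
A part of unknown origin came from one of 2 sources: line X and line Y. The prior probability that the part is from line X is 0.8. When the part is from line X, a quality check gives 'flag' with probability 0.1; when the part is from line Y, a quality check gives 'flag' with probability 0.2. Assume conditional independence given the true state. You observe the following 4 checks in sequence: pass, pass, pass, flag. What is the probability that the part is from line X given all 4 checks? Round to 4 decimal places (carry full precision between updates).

0.7401

After 'pass': P(line X) = 0.9·0.8000 / (0.9·0.8000 + 0.8·0.2000) ≈ 0.8182
After 'pass': P(line X) = 0.9·0.8182 / (0.9·0.8182 + 0.8·0.1818) ≈ 0.8351
After 'pass': P(line X) = 0.9·0.8351 / (0.9·0.8351 + 0.8·0.1649) ≈ 0.8506
After 'flag': P(line X) = 0.1·0.8506 / (0.1·0.8506 + 0.2·0.1494) ≈ 0.7401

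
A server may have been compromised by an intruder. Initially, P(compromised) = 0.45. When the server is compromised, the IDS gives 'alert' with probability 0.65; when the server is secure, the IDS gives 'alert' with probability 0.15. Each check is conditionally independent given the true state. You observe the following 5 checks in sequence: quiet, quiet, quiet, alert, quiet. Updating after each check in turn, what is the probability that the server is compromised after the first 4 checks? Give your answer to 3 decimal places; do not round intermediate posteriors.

After 'quiet': P(compromised) = 0.35·0.4500 / (0.35·0.4500 + 0.85·0.5500) ≈ 0.2520
After 'quiet': P(compromised) = 0.35·0.2520 / (0.35·0.2520 + 0.85·0.7480) ≈ 0.1218
After 'quiet': P(compromised) = 0.35·0.1218 / (0.35·0.1218 + 0.85·0.8782) ≈ 0.0540
After 'alert': P(compromised) = 0.65·0.0540 / (0.65·0.0540 + 0.15·0.9460) ≈ 0.1984

0.198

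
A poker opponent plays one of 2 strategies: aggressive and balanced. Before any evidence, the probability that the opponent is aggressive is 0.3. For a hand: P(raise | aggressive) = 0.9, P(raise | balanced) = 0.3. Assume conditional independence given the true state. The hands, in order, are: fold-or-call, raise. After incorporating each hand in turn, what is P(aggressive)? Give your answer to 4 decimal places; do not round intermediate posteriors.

0.1552

After 'fold-or-call': P(aggressive) = 0.1·0.3000 / (0.1·0.3000 + 0.7·0.7000) ≈ 0.0577
After 'raise': P(aggressive) = 0.9·0.0577 / (0.9·0.0577 + 0.3·0.9423) ≈ 0.1552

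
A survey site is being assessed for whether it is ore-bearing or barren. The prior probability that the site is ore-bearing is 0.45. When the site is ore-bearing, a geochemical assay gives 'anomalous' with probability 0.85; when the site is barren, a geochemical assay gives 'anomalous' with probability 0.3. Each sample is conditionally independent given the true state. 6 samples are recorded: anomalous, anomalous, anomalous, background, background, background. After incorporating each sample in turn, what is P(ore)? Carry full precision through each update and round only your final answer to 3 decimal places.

0.155

After 'anomalous': P(ore) = 0.85·0.4500 / (0.85·0.4500 + 0.3·0.5500) ≈ 0.6986
After 'anomalous': P(ore) = 0.85·0.6986 / (0.85·0.6986 + 0.3·0.3014) ≈ 0.8679
After 'anomalous': P(ore) = 0.85·0.8679 / (0.85·0.8679 + 0.3·0.1321) ≈ 0.9490
After 'background': P(ore) = 0.15·0.9490 / (0.15·0.9490 + 0.7·0.0510) ≈ 0.7995
After 'background': P(ore) = 0.15·0.7995 / (0.15·0.7995 + 0.7·0.2005) ≈ 0.4608
After 'background': P(ore) = 0.15·0.4608 / (0.15·0.4608 + 0.7·0.5392) ≈ 0.1548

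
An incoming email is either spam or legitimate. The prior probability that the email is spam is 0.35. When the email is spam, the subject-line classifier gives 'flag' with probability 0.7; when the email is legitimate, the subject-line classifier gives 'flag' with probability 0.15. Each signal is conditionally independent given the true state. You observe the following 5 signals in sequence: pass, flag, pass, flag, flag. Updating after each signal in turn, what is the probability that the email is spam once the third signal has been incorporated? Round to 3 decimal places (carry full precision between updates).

0.238

After 'pass': P(spam) = 0.3·0.3500 / (0.3·0.3500 + 0.85·0.6500) ≈ 0.1597
After 'flag': P(spam) = 0.7·0.1597 / (0.7·0.1597 + 0.15·0.8403) ≈ 0.4700
After 'pass': P(spam) = 0.3·0.4700 / (0.3·0.4700 + 0.85·0.5300) ≈ 0.2384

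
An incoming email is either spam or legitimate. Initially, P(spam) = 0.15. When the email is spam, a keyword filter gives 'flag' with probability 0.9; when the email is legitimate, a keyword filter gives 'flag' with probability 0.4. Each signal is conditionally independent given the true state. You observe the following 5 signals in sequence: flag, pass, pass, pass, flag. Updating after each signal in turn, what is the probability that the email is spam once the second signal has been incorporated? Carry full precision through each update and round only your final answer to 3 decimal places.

After 'flag': P(spam) = 0.9·0.1500 / (0.9·0.1500 + 0.4·0.8500) ≈ 0.2842
After 'pass': P(spam) = 0.1·0.2842 / (0.1·0.2842 + 0.6·0.7158) ≈ 0.0621

0.062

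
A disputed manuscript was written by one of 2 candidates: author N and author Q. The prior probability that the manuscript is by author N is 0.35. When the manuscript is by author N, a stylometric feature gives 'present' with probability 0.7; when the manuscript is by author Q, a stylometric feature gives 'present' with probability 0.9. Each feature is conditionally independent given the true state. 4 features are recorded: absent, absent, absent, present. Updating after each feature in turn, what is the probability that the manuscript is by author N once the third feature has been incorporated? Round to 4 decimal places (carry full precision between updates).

0.9356

After 'absent': P(author N) = 0.3·0.3500 / (0.3·0.3500 + 0.1·0.6500) ≈ 0.6176
After 'absent': P(author N) = 0.3·0.6176 / (0.3·0.6176 + 0.1·0.3824) ≈ 0.8289
After 'absent': P(author N) = 0.3·0.8289 / (0.3·0.8289 + 0.1·0.1711) ≈ 0.9356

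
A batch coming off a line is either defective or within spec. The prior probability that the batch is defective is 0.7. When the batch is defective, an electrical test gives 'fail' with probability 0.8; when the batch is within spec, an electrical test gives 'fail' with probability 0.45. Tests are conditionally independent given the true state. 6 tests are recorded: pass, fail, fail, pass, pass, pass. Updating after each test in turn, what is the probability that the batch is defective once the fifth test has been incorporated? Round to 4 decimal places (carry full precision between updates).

Apply Bayes' rule sequentially, carrying P(defective) forward.
After 'pass': P(defective) = 0.2·0.7000 / (0.2·0.7000 + 0.55·0.3000) ≈ 0.4590
After 'fail': P(defective) = 0.8·0.4590 / (0.8·0.4590 + 0.45·0.5410) ≈ 0.6013
After 'fail': P(defective) = 0.8·0.6013 / (0.8·0.6013 + 0.45·0.3987) ≈ 0.7284
After 'pass': P(defective) = 0.2·0.7284 / (0.2·0.7284 + 0.55·0.2716) ≈ 0.4937
After 'pass': P(defective) = 0.2·0.4937 / (0.2·0.4937 + 0.55·0.5063) ≈ 0.2618

0.2618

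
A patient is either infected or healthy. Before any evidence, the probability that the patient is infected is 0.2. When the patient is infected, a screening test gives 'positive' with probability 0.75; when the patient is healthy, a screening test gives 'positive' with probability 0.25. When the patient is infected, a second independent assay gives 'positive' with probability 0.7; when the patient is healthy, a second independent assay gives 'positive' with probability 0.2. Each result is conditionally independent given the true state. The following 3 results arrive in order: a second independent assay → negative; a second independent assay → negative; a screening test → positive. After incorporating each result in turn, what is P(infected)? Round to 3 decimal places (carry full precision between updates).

After a second independent assay='negative': P(infected) = 0.3·0.2000 / (0.3·0.2000 + 0.8·0.8000) ≈ 0.0857
After a second independent assay='negative': P(infected) = 0.3·0.0857 / (0.3·0.0857 + 0.8·0.9143) ≈ 0.0340
After a screening test='positive': P(infected) = 0.75·0.0340 / (0.75·0.0340 + 0.25·0.9660) ≈ 0.0954

0.095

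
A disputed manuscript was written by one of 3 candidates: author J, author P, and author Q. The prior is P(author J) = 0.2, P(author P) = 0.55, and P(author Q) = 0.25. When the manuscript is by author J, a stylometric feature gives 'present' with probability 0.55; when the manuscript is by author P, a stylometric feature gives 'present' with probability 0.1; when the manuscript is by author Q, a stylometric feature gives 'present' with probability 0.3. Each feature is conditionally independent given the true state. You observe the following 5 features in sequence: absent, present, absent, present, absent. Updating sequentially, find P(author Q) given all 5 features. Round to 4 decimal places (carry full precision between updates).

0.4476

Each posterior becomes the prior for the next update.
After 'absent': normaliser = 0.45·0.2000 + 0.9·0.5500 + 0.7·0.2500; P(author J) ≈ 0.1184, P(author P) ≈ 0.6513, P(author Q) ≈ 0.2303
After 'present': normaliser = 0.55·0.1184 + 0.1·0.6513 + 0.3·0.2303; P(author J) ≈ 0.3267, P(author P) ≈ 0.3267, P(author Q) ≈ 0.3465
After 'absent': normaliser = 0.45·0.3267 + 0.9·0.3267 + 0.7·0.3465; P(author J) ≈ 0.2151, P(author P) ≈ 0.4301, P(author Q) ≈ 0.3548
After 'present': normaliser = 0.55·0.2151 + 0.1·0.4301 + 0.3·0.3548; P(author J) ≈ 0.4418, P(author P) ≈ 0.1606, P(author Q) ≈ 0.3976
After 'absent': normaliser = 0.45·0.4418 + 0.9·0.1606 + 0.7·0.3976; P(author J) ≈ 0.3198, P(author P) ≈ 0.2326, P(author Q) ≈ 0.4476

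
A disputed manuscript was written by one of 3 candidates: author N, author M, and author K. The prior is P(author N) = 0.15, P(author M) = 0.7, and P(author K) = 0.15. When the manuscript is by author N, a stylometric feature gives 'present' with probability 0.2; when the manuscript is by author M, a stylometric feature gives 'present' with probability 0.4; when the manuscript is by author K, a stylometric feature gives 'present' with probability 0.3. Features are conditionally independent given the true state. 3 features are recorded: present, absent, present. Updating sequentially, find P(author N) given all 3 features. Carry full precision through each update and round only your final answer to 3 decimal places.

0.059

After 'present': normaliser = 0.2·0.1500 + 0.4·0.7000 + 0.3·0.1500; P(author N) ≈ 0.0845, P(author M) ≈ 0.7887, P(author K) ≈ 0.1268
After 'absent': normaliser = 0.8·0.0845 + 0.6·0.7887 + 0.7·0.1268; P(author N) ≈ 0.1074, P(author M) ≈ 0.7517, P(author K) ≈ 0.1409
After 'present': normaliser = 0.2·0.1074 + 0.4·0.7517 + 0.3·0.1409; P(author N) ≈ 0.0589, P(author M) ≈ 0.8250, P(author K) ≈ 0.1160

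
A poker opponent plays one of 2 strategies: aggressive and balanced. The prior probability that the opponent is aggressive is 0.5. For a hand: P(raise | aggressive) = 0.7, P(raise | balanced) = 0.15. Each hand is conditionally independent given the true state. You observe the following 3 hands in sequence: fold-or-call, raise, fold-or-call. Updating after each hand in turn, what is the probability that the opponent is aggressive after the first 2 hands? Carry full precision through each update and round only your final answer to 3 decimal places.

Apply Bayes' rule sequentially, carrying P(aggressive) forward.
After 'fold-or-call': P(aggressive) = 0.3·0.5000 / (0.3·0.5000 + 0.85·0.5000) ≈ 0.2609
After 'raise': P(aggressive) = 0.7·0.2609 / (0.7·0.2609 + 0.15·0.7391) ≈ 0.6222

0.622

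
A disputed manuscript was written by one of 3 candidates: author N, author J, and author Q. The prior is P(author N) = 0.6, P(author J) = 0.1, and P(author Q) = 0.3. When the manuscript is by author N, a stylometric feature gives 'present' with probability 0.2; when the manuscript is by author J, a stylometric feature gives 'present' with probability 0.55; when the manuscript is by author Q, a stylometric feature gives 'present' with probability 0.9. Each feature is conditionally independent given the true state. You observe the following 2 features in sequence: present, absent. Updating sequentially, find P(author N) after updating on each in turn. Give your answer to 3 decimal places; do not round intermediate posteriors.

After 'present': normaliser = 0.2·0.6000 + 0.55·0.1000 + 0.9·0.3000; P(author N) ≈ 0.2697, P(author J) ≈ 0.1236, P(author Q) ≈ 0.6067
After 'absent': normaliser = 0.8·0.2697 + 0.45·0.1236 + 0.1·0.6067; P(author N) ≈ 0.6497, P(author J) ≈ 0.1675, P(author Q) ≈ 0.1827

0.650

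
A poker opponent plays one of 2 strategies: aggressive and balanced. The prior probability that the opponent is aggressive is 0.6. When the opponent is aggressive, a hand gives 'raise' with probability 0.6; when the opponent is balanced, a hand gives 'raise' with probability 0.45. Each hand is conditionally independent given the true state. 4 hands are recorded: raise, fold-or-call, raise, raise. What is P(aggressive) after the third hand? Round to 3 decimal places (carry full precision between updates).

Each posterior becomes the prior for the next update.
After 'raise': P(aggressive) = 0.6·0.6000 / (0.6·0.6000 + 0.45·0.4000) ≈ 0.6667
After 'fold-or-call': P(aggressive) = 0.4·0.6667 / (0.4·0.6667 + 0.55·0.3333) ≈ 0.5926
After 'raise': P(aggressive) = 0.6·0.5926 / (0.6·0.5926 + 0.45·0.4074) ≈ 0.6598

0.660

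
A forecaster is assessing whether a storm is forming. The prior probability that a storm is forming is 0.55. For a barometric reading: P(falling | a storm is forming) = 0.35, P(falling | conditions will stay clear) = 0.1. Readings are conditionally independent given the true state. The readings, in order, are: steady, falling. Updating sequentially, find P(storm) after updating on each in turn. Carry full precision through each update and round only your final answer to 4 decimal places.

After 'steady': P(storm) = 0.65·0.5500 / (0.65·0.5500 + 0.9·0.4500) ≈ 0.4689
After 'falling': P(storm) = 0.35·0.4689 / (0.35·0.4689 + 0.1·0.5311) ≈ 0.7555

0.7555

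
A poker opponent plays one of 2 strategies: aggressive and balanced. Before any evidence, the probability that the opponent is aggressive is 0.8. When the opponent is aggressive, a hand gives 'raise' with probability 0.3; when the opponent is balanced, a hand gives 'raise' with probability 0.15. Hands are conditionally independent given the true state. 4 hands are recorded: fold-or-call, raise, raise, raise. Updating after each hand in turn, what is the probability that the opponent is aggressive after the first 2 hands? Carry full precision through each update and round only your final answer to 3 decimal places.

0.868

Apply Bayes' rule sequentially, carrying P(aggressive) forward.
After 'fold-or-call': P(aggressive) = 0.7·0.8000 / (0.7·0.8000 + 0.85·0.2000) ≈ 0.7671
After 'raise': P(aggressive) = 0.3·0.7671 / (0.3·0.7671 + 0.15·0.2329) ≈ 0.8682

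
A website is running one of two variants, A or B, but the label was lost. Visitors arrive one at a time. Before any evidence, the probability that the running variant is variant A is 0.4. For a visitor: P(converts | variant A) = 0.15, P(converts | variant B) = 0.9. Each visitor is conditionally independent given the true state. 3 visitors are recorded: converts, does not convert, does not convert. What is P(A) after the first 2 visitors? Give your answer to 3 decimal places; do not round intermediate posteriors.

After 'converts': P(A) = 0.15·0.4000 / (0.15·0.4000 + 0.9·0.6000) ≈ 0.1000
After 'does not convert': P(A) = 0.85·0.1000 / (0.85·0.1000 + 0.1·0.9000) ≈ 0.4857

0.486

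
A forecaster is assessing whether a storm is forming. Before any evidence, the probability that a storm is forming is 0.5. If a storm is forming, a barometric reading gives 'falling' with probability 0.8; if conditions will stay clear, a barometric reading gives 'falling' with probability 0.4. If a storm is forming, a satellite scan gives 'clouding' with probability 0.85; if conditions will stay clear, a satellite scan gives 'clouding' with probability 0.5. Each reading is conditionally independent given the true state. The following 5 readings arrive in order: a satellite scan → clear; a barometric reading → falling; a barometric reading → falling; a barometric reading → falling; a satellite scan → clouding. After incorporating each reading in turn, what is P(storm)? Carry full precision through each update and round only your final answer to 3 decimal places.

0.803

Each posterior becomes the prior for the next update.
After a satellite scan='clear': P(storm) = 0.15·0.5000 / (0.15·0.5000 + 0.5·0.5000) ≈ 0.2308
After a barometric reading='falling': P(storm) = 0.8·0.2308 / (0.8·0.2308 + 0.4·0.7692) ≈ 0.3750
After a barometric reading='falling': P(storm) = 0.8·0.3750 / (0.8·0.3750 + 0.4·0.6250) ≈ 0.5455
After a barometric reading='falling': P(storm) = 0.8·0.5455 / (0.8·0.5455 + 0.4·0.4545) ≈ 0.7059
After a satellite scan='clouding': P(storm) = 0.85·0.7059 / (0.85·0.7059 + 0.5·0.2941) ≈ 0.8031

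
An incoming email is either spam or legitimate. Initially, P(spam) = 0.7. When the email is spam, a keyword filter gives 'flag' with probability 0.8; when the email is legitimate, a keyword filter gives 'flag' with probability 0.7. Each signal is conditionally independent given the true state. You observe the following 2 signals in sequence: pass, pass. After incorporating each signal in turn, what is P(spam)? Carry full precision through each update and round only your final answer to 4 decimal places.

After 'pass': P(spam) = 0.2·0.7000 / (0.2·0.7000 + 0.3·0.3000) ≈ 0.6087
After 'pass': P(spam) = 0.2·0.6087 / (0.2·0.6087 + 0.3·0.3913) ≈ 0.5091

0.5091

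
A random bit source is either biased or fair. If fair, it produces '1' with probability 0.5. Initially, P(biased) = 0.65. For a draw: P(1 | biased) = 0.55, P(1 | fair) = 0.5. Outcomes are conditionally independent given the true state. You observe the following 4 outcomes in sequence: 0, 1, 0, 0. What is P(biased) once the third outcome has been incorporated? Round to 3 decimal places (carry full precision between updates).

After '0': P(biased) = 0.45·0.6500 / (0.45·0.6500 + 0.5·0.3500) ≈ 0.6257
After '1': P(biased) = 0.55·0.6257 / (0.55·0.6257 + 0.5·0.3743) ≈ 0.6477
After '0': P(biased) = 0.45·0.6477 / (0.45·0.6477 + 0.5·0.3523) ≈ 0.6233

0.623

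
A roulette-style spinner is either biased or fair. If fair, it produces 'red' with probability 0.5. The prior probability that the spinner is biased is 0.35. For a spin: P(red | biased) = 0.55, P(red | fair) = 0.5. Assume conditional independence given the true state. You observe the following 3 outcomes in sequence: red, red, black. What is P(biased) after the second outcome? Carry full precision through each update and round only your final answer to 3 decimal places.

0.395

After 'red': P(biased) = 0.55·0.3500 / (0.55·0.3500 + 0.5·0.6500) ≈ 0.3720
After 'red': P(biased) = 0.55·0.3720 / (0.55·0.3720 + 0.5·0.6280) ≈ 0.3945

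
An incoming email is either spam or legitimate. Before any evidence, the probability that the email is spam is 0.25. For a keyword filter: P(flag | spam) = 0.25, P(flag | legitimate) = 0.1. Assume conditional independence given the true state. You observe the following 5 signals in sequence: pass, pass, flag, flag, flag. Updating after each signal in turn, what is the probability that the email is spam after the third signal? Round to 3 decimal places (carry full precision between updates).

Apply Bayes' rule sequentially, carrying P(spam) forward.
After 'pass': P(spam) = 0.75·0.2500 / (0.75·0.2500 + 0.9·0.7500) ≈ 0.2174
After 'pass': P(spam) = 0.75·0.2174 / (0.75·0.2174 + 0.9·0.7826) ≈ 0.1880
After 'flag': P(spam) = 0.25·0.1880 / (0.25·0.1880 + 0.1·0.8120) ≈ 0.3666

0.367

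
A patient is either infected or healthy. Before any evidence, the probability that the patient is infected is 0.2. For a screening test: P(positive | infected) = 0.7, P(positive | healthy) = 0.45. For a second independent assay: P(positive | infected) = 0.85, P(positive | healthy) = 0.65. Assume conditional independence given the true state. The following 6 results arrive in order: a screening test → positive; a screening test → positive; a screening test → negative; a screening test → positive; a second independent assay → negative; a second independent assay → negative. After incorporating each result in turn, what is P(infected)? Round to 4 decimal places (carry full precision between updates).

After a screening test='positive': P(infected) = 0.7·0.2000 / (0.7·0.2000 + 0.45·0.8000) ≈ 0.2800
After a screening test='positive': P(infected) = 0.7·0.2800 / (0.7·0.2800 + 0.45·0.7200) ≈ 0.3769
After a screening test='negative': P(infected) = 0.3·0.3769 / (0.3·0.3769 + 0.55·0.6231) ≈ 0.2481
After a screening test='positive': P(infected) = 0.7·0.2481 / (0.7·0.2481 + 0.45·0.7519) ≈ 0.3392
After a second independent assay='negative': P(infected) = 0.15·0.3392 / (0.15·0.3392 + 0.35·0.6608) ≈ 0.1803
After a second independent assay='negative': P(infected) = 0.15·0.1803 / (0.15·0.1803 + 0.35·0.8197) ≈ 0.0862

0.0862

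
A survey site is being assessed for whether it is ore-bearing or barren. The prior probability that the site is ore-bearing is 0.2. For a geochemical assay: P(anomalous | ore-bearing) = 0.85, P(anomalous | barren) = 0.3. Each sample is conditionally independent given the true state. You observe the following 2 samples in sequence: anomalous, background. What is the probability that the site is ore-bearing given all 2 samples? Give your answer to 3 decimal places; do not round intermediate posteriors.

0.132

After 'anomalous': P(ore) = 0.85·0.2000 / (0.85·0.2000 + 0.3·0.8000) ≈ 0.4146
After 'background': P(ore) = 0.15·0.4146 / (0.15·0.4146 + 0.7·0.5854) ≈ 0.1318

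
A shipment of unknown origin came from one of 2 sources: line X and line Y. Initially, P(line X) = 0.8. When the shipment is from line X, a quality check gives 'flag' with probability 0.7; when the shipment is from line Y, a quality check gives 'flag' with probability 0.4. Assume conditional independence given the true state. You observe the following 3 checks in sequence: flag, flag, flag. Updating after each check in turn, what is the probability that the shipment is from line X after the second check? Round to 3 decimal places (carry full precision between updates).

After 'flag': P(line X) = 0.7·0.8000 / (0.7·0.8000 + 0.4·0.2000) ≈ 0.8750
After 'flag': P(line X) = 0.7·0.8750 / (0.7·0.8750 + 0.4·0.1250) ≈ 0.9245

0.925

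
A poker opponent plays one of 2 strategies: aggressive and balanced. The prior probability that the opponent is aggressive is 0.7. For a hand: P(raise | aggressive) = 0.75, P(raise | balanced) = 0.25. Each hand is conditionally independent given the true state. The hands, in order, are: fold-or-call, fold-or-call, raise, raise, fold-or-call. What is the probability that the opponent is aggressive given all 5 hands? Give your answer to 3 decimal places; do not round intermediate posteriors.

0.438

After 'fold-or-call': P(aggressive) = 0.25·0.7000 / (0.25·0.7000 + 0.75·0.3000) ≈ 0.4375
After 'fold-or-call': P(aggressive) = 0.25·0.4375 / (0.25·0.4375 + 0.75·0.5625) ≈ 0.2059
After 'raise': P(aggressive) = 0.75·0.2059 / (0.75·0.2059 + 0.25·0.7941) ≈ 0.4375
After 'raise': P(aggressive) = 0.75·0.4375 / (0.75·0.4375 + 0.25·0.5625) ≈ 0.7000
After 'fold-or-call': P(aggressive) = 0.25·0.7000 / (0.25·0.7000 + 0.75·0.3000) ≈ 0.4375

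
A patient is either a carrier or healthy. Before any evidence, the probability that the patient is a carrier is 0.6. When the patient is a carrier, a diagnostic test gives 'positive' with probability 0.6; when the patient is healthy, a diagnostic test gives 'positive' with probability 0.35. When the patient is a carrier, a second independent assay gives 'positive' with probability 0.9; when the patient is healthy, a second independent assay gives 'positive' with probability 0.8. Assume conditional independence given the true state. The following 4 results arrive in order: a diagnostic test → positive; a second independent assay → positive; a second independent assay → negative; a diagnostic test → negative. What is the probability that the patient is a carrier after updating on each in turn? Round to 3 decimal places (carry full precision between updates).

0.471

Each posterior becomes the prior for the next update.
After a diagnostic test='positive': P(carrier) = 0.6·0.6000 / (0.6·0.6000 + 0.35·0.4000) ≈ 0.7200
After a second independent assay='positive': P(carrier) = 0.9·0.7200 / (0.9·0.7200 + 0.8·0.2800) ≈ 0.7431
After a second independent assay='negative': P(carrier) = 0.1·0.7431 / (0.1·0.7431 + 0.2·0.2569) ≈ 0.5912
After a diagnostic test='negative': P(carrier) = 0.4·0.5912 / (0.4·0.5912 + 0.65·0.4088) ≈ 0.4709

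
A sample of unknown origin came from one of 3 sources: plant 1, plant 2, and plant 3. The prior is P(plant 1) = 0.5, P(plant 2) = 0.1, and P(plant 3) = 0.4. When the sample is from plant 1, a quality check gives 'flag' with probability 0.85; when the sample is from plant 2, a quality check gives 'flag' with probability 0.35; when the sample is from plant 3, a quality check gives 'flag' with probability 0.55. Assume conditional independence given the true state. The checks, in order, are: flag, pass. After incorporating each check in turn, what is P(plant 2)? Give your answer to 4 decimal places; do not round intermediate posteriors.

After 'flag': normaliser = 0.85·0.5000 + 0.35·0.1000 + 0.55·0.4000; P(plant 1) ≈ 0.6250, P(plant 2) ≈ 0.0515, P(plant 3) ≈ 0.3235
After 'pass': normaliser = 0.15·0.6250 + 0.65·0.0515 + 0.45·0.3235; P(plant 1) ≈ 0.3437, P(plant 2) ≈ 0.1226, P(plant 3) ≈ 0.5337

0.1226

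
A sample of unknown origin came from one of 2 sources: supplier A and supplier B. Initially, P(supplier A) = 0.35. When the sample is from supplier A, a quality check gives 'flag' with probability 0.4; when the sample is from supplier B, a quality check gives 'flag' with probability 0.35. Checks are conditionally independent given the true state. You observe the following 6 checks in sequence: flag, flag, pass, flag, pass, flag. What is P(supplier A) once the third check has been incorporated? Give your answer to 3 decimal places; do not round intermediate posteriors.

After 'flag': P(supplier A) = 0.4·0.3500 / (0.4·0.3500 + 0.35·0.6500) ≈ 0.3810
After 'flag': P(supplier A) = 0.4·0.3810 / (0.4·0.3810 + 0.35·0.6190) ≈ 0.4129
After 'pass': P(supplier A) = 0.6·0.4129 / (0.6·0.4129 + 0.65·0.5871) ≈ 0.3936

0.394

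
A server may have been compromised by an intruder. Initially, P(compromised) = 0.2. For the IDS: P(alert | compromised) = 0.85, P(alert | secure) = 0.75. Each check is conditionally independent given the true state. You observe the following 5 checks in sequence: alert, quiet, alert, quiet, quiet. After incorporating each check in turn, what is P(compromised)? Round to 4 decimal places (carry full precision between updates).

0.0649

After 'alert': P(compromised) = 0.85·0.2000 / (0.85·0.2000 + 0.75·0.8000) ≈ 0.2208
After 'quiet': P(compromised) = 0.15·0.2208 / (0.15·0.2208 + 0.25·0.7792) ≈ 0.1453
After 'alert': P(compromised) = 0.85·0.1453 / (0.85·0.1453 + 0.75·0.8547) ≈ 0.1615
After 'quiet': P(compromised) = 0.15·0.1615 / (0.15·0.1615 + 0.25·0.8385) ≈ 0.1036
After 'quiet': P(compromised) = 0.15·0.1036 / (0.15·0.1036 + 0.25·0.8964) ≈ 0.0649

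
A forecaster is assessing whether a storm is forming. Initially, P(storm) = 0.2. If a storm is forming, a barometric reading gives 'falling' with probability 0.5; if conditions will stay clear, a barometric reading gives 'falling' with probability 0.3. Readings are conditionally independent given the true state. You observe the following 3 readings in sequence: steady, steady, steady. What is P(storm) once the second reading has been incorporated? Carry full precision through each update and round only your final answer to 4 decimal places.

0.1131

Each posterior becomes the prior for the next update.
After 'steady': P(storm) = 0.5·0.2000 / (0.5·0.2000 + 0.7·0.8000) ≈ 0.1515
After 'steady': P(storm) = 0.5·0.1515 / (0.5·0.1515 + 0.7·0.8485) ≈ 0.1131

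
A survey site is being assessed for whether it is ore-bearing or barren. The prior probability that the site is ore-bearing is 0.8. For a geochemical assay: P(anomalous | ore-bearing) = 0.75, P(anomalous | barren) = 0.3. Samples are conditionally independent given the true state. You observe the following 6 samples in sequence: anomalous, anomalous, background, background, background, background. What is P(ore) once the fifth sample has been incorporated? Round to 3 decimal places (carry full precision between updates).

0.532

Apply Bayes' rule sequentially, carrying P(ore) forward.
After 'anomalous': P(ore) = 0.75·0.8000 / (0.75·0.8000 + 0.3·0.2000) ≈ 0.9091
After 'anomalous': P(ore) = 0.75·0.9091 / (0.75·0.9091 + 0.3·0.0909) ≈ 0.9615
After 'background': P(ore) = 0.25·0.9615 / (0.25·0.9615 + 0.7·0.0385) ≈ 0.8993
After 'background': P(ore) = 0.25·0.8993 / (0.25·0.8993 + 0.7·0.1007) ≈ 0.7613
After 'background': P(ore) = 0.25·0.7613 / (0.25·0.7613 + 0.7·0.2387) ≈ 0.5325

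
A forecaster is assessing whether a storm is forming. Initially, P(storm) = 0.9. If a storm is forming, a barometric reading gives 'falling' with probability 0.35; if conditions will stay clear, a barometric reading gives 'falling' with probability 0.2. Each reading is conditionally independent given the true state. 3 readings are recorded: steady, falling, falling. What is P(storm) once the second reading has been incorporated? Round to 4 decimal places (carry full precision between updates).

0.9275

Each posterior becomes the prior for the next update.
After 'steady': P(storm) = 0.65·0.9000 / (0.65·0.9000 + 0.8·0.1000) ≈ 0.8797
After 'falling': P(storm) = 0.35·0.8797 / (0.35·0.8797 + 0.2·0.1203) ≈ 0.9275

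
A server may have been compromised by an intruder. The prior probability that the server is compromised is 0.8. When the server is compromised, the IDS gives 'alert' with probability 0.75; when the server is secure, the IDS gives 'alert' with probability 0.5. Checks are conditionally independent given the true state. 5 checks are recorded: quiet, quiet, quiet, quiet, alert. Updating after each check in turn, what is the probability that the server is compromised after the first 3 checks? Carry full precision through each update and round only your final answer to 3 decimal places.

0.333

After 'quiet': P(compromised) = 0.25·0.8000 / (0.25·0.8000 + 0.5·0.2000) ≈ 0.6667
After 'quiet': P(compromised) = 0.25·0.6667 / (0.25·0.6667 + 0.5·0.3333) ≈ 0.5000
After 'quiet': P(compromised) = 0.25·0.5000 / (0.25·0.5000 + 0.5·0.5000) ≈ 0.3333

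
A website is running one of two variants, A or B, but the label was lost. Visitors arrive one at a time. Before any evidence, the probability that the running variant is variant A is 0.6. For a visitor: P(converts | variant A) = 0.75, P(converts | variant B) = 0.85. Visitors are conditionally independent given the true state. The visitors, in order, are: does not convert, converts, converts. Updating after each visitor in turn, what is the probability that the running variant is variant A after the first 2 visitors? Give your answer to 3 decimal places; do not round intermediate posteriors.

0.688

After 'does not convert': P(A) = 0.25·0.6000 / (0.25·0.6000 + 0.15·0.4000) ≈ 0.7143
After 'converts': P(A) = 0.75·0.7143 / (0.75·0.7143 + 0.85·0.2857) ≈ 0.6881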